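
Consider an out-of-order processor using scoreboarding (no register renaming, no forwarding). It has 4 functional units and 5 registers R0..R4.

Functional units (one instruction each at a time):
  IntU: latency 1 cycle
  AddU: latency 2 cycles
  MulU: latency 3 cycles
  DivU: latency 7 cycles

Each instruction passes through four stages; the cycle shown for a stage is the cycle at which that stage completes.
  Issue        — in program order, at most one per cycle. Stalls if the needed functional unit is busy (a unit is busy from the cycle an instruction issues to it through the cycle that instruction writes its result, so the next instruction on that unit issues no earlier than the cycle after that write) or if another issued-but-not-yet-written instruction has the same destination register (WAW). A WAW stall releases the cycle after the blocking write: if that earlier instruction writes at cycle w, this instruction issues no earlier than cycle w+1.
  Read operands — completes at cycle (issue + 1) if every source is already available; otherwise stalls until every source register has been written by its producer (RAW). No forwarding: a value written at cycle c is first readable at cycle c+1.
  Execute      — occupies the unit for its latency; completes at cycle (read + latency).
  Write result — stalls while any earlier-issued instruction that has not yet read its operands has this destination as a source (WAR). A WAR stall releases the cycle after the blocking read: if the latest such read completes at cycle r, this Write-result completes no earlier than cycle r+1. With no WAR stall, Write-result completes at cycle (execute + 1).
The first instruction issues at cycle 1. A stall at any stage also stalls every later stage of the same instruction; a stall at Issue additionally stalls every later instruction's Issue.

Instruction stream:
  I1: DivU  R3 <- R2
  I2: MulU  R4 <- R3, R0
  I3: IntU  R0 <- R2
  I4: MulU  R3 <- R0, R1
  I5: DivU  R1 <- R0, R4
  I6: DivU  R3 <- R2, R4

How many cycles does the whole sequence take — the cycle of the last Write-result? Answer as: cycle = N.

cycle = 36

[1] I1→DivU
[2] I1 RO; I2→MulU
[3] I3→IntU
[4] I3 RO
[5] I3 EX
[9] I1 EX
[10] I1 WR R3
[11] I2 RO
[12] I3 WR R0
[14] I2 EX
[15] I2 WR R4
[16] I4→MulU
[17] I4 RO; I5→DivU
[18] I5 RO
[20] I4 EX
[21] I4 WR R3
[25] I5 EX
[26] I5 WR R1
[27] I6→DivU
[28] I6 RO
[35] I6 EX
[36] I6 WR R3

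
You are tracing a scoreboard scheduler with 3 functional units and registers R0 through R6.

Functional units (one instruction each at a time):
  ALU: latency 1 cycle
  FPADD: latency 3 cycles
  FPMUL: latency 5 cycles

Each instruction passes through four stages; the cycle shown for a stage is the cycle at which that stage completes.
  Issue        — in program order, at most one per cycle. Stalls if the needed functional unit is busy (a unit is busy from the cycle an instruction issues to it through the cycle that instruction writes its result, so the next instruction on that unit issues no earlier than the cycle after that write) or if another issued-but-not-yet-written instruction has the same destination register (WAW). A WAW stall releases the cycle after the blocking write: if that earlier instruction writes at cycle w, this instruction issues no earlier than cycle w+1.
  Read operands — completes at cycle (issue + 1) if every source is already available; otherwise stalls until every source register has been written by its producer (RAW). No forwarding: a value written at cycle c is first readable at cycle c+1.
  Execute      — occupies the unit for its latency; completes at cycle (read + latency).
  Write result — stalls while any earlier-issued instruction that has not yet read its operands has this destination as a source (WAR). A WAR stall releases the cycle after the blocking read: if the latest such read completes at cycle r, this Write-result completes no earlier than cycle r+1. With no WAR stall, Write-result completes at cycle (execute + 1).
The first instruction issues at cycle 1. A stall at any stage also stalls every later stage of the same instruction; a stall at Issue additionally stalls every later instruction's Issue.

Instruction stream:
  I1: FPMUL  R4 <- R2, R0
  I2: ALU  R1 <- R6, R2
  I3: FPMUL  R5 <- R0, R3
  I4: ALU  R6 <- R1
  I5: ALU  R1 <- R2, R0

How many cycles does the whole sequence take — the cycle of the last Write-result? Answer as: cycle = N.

cycle = 17

c1: I1→FPMUL
c2: I1 RO | I2→ALU
c3: I2 RO
c4: I2 EX
c5: I2 WR R1
c7: I1 EX
c8: I1 WR R4
c9: I3→FPMUL
c10: I3 RO | I4→ALU
c11: I4 RO
c12: I4 EX
c13: I4 WR R6
c14: I5→ALU
c15: I3 EX | I5 RO
c16: I3 WR R5 | I5 EX
c17: I5 WR R1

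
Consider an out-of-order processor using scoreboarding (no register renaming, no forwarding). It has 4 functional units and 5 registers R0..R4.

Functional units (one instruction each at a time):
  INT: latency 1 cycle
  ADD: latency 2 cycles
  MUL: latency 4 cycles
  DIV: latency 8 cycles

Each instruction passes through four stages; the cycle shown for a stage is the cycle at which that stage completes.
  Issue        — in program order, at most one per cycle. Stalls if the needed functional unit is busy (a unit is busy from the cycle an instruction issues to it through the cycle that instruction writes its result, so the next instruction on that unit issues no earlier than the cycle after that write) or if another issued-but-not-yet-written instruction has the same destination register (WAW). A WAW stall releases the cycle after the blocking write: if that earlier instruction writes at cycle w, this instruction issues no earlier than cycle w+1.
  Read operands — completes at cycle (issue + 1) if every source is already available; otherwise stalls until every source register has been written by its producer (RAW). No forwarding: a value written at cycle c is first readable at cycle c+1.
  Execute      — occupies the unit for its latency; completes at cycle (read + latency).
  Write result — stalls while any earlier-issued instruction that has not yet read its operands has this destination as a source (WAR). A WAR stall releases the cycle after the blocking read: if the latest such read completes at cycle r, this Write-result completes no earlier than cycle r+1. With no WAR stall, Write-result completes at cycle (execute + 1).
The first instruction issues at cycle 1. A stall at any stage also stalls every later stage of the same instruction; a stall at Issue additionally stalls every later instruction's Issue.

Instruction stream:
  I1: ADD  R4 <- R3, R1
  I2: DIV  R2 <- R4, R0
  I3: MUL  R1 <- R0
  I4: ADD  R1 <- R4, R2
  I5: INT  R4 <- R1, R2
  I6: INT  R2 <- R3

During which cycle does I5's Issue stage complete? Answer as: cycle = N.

cycle = 11

[I1] 1/2/4/5
[I2] 2/6/14/15  (RAW R4: wait I1 write@5)
[I3] 3/4/8/9
[I4] 10/16/18/19  (WAW R1: wait I3 write@9; RAW R2: wait I2 write@15)
[I5] 11/20/21/22  (RAW R1: wait I4 write@19)
[I6] 23/24/25/26  (struct: INT busy until I5 writes@22)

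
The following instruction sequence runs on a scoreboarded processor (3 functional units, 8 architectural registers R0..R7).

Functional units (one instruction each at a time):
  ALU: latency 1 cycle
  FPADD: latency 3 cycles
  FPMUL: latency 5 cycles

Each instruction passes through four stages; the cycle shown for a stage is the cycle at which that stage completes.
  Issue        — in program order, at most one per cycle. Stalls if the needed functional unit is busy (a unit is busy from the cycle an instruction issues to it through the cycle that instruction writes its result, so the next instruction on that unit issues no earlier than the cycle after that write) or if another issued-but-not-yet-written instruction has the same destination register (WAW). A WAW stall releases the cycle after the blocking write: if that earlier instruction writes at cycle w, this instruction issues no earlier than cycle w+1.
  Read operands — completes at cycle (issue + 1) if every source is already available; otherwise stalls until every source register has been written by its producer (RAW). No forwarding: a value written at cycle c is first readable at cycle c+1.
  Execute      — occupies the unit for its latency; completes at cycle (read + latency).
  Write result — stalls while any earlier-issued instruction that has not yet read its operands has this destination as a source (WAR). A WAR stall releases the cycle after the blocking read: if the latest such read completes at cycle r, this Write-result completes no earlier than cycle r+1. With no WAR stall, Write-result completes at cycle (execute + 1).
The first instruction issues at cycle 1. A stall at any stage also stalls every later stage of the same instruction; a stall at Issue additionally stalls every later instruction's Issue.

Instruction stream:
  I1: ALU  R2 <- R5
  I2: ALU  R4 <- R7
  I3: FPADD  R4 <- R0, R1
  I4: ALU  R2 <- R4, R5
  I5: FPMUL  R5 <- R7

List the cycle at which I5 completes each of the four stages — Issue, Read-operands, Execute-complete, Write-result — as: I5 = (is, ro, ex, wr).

[1] I1→ALU
[2] I1 RO
[3] I1 EX
[4] I1 WR R2
[5] I2→ALU
[6] I2 RO
[7] I2 EX
[8] I2 WR R4
[9] I3→FPADD
[10] I3 RO | I4→ALU
[11] I5→FPMUL
[12] I5 RO
[13] I3 EX
[14] I3 WR R4
[15] I4 RO
[16] I4 EX
[17] I4 WR R2 | I5 EX
[18] I5 WR R5

I5 = (11, 12, 17, 18)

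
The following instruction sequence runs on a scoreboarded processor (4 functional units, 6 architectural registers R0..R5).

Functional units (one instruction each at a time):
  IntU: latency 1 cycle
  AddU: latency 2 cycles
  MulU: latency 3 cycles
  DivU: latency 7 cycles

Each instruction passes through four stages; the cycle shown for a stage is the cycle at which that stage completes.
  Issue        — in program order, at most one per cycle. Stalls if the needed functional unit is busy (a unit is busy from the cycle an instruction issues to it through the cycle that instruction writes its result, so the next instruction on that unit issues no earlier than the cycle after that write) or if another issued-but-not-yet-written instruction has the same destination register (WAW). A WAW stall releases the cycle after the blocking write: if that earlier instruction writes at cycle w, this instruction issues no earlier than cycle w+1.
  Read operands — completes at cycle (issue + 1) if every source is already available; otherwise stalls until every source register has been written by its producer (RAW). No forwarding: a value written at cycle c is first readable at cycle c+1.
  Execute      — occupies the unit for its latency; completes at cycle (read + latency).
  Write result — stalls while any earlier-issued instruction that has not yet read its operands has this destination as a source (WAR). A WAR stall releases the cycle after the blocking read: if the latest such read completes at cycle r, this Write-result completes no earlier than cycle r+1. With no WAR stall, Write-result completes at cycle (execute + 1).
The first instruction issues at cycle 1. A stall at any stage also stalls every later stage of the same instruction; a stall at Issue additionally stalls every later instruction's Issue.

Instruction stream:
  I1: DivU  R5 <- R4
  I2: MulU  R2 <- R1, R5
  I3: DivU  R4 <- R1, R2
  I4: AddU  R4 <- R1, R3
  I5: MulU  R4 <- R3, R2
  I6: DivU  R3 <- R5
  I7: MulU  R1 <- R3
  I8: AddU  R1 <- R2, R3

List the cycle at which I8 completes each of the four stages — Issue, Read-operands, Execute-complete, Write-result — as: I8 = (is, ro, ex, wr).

I8 = (46, 47, 49, 50)

1) issue 1, read 2, done 9, write 10
2) issue 2, read 11, done 14, write 15  <RAW R5: wait I1 write@10>
3) issue 11, read 16, done 23, write 24  <struct: DivU busy until I1 writes@10 / RAW R2: wait I2 write@15>
4) issue 25, read 26, done 28, write 29  <WAW R4: wait I3 write@24>
5) issue 30, read 31, done 34, write 35  <WAW R4: wait I4 write@29>
6) issue 31, read 32, done 39, write 40
7) issue 36, read 41, done 44, write 45  <struct: MulU busy until I5 writes@35 / RAW R3: wait I6 write@40>
8) issue 46, read 47, done 49, write 50  <WAW R1: wait I7 write@45>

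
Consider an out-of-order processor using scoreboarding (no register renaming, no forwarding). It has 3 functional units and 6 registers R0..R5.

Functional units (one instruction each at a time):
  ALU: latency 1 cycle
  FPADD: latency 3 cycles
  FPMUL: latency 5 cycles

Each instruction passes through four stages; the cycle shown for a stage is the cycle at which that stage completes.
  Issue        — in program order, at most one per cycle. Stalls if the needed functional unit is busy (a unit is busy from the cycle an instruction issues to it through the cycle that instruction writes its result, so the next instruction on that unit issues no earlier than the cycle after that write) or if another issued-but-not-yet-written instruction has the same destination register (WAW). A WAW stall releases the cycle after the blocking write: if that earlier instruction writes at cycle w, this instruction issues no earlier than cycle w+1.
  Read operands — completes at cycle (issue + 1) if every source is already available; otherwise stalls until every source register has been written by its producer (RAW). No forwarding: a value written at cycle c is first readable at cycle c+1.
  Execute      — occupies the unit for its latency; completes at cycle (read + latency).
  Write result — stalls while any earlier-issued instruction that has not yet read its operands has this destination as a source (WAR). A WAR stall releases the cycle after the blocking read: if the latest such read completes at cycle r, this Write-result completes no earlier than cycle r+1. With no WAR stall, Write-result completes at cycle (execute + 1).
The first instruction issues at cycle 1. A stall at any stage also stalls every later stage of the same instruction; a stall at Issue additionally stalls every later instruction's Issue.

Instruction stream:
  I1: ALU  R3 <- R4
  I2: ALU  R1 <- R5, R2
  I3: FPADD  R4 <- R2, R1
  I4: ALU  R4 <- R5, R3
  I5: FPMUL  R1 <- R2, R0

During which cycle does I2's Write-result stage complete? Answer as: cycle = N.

I1  is:1  ro:2  ex:3  wr:4
I2  is:5  ro:6  ex:7  wr:8  — struct: ALU busy until I1 writes@4
I3  is:6  ro:9  ex:12  wr:13  — RAW R1: wait I2 write@8
I4  is:14  ro:15  ex:16  wr:17  — WAW R4: wait I3 write@13
I5  is:15  ro:16  ex:21  wr:22

cycle = 8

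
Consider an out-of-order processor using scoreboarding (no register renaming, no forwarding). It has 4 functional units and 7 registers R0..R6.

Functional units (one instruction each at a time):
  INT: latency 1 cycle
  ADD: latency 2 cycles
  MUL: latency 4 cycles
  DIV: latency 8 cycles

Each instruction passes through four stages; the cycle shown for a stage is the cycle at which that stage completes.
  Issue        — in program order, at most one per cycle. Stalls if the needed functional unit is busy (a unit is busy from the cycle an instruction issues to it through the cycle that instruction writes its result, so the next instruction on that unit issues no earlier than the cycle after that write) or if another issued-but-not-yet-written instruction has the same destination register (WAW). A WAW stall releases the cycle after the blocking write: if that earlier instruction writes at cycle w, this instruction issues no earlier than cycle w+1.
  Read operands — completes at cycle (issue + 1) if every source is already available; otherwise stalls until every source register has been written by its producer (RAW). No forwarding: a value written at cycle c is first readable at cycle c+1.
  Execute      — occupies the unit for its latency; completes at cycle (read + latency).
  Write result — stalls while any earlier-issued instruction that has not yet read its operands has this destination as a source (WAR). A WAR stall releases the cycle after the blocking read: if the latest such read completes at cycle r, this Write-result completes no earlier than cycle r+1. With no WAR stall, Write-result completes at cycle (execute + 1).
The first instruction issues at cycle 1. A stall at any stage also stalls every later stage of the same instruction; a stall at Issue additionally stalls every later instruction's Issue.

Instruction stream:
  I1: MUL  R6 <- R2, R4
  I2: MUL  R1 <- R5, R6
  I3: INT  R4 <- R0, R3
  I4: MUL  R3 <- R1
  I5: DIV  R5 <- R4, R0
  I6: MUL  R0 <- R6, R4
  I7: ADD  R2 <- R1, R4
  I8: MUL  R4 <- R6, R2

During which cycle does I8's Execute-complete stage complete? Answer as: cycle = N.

cycle = 34

[1] issue I1 (MUL)
[2] I1 read-ops
[6] I1 finished on MUL
[7] I1→R6
[8] issue I2 (MUL)
[9] I2 read-ops | issue I3 (INT)
[10] I3 read-ops
[11] I3 finished on INT
[12] I3→R4
[13] I2 finished on MUL
[14] I2→R1
[15] issue I4 (MUL)
[16] I4 read-ops | issue I5 (DIV)
[17] I5 read-ops
[20] I4 finished on MUL
[21] I4→R3
[22] issue I6 (MUL)
[23] I6 read-ops | issue I7 (ADD)
[24] I7 read-ops
[25] I5 finished on DIV
[26] I5→R5 | I7 finished on ADD
[27] I6 finished on MUL | I7→R2
[28] I6→R0
[29] issue I8 (MUL)
[30] I8 read-ops
[34] I8 finished on MUL
[35] I8→R4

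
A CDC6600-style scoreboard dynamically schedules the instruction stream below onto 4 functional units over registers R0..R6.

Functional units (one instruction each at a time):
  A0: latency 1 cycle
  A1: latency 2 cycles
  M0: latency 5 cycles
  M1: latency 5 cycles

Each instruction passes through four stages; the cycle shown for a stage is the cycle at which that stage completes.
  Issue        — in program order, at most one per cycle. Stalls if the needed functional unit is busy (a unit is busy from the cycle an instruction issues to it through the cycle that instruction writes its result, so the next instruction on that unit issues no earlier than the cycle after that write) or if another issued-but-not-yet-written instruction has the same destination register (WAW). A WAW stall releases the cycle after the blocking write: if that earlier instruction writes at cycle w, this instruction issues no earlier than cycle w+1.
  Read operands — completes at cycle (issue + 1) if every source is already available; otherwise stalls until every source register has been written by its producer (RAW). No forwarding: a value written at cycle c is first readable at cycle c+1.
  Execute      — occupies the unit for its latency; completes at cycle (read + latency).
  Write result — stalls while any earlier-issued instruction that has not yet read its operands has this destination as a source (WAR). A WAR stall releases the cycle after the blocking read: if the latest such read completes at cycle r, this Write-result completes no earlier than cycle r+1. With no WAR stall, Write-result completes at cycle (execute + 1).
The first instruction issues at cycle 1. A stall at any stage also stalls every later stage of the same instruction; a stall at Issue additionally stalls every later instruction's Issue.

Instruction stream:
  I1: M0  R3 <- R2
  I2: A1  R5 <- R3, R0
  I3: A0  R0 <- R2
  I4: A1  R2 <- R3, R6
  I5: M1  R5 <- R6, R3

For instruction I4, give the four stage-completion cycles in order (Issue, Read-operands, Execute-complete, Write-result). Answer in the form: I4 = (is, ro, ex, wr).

t=1  I1 dispatched to M0
t=2  I1 operands ready | I2 dispatched to A1
t=3  I3 dispatched to A0
t=4  I3 operands ready
t=5  I3 complete
t=7  I1 complete
t=8  R3←I1
t=9  I2 operands ready
t=10  R0←I3
t=11  I2 complete
t=12  R5←I2
t=13  I4 dispatched to A1
t=14  I4 operands ready | I5 dispatched to M1
t=15  I5 operands ready
t=16  I4 complete
t=17  R2←I4
t=20  I5 complete
t=21  R5←I5

I4 = (13, 14, 16, 17)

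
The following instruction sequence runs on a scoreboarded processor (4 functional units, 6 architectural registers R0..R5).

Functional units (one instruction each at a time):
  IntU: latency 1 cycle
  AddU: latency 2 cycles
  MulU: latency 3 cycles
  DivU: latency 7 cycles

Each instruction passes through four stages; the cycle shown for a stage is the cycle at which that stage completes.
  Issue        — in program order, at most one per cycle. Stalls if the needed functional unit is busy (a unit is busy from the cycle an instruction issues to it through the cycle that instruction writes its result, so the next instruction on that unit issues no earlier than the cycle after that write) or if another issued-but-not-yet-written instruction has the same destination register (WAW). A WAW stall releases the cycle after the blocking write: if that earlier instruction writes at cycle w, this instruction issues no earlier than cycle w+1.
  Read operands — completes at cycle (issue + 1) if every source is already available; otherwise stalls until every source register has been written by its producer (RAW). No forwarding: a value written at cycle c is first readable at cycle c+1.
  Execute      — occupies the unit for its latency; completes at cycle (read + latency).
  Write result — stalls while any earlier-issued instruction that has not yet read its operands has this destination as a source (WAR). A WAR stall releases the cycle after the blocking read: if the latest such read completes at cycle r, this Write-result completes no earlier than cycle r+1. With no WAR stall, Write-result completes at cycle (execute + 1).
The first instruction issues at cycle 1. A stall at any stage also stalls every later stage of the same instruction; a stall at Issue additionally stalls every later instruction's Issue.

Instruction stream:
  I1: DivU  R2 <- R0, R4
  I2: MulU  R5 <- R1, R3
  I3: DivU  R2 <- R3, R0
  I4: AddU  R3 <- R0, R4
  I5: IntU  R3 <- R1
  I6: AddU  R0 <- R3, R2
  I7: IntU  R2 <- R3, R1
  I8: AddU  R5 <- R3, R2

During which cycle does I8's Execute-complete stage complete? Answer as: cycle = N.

cycle = 28

I1  is:1  ro:2  ex:9  wr:10
I2  is:2  ro:3  ex:6  wr:7
I3  is:11  ro:12  ex:19  wr:20  — struct: DivU busy until I1 writes@10
I4  is:12  ro:13  ex:15  wr:16
I5  is:17  ro:18  ex:19  wr:20  — WAW R3: wait I4 write@16
I6  is:18  ro:21  ex:23  wr:24  — RAW R3: wait I5 write@20, RAW R2: wait I3 write@20
I7  is:21  ro:22  ex:23  wr:24  — struct: IntU busy until I5 writes@20
I8  is:25  ro:26  ex:28  wr:29  — struct: AddU busy until I6 writes@24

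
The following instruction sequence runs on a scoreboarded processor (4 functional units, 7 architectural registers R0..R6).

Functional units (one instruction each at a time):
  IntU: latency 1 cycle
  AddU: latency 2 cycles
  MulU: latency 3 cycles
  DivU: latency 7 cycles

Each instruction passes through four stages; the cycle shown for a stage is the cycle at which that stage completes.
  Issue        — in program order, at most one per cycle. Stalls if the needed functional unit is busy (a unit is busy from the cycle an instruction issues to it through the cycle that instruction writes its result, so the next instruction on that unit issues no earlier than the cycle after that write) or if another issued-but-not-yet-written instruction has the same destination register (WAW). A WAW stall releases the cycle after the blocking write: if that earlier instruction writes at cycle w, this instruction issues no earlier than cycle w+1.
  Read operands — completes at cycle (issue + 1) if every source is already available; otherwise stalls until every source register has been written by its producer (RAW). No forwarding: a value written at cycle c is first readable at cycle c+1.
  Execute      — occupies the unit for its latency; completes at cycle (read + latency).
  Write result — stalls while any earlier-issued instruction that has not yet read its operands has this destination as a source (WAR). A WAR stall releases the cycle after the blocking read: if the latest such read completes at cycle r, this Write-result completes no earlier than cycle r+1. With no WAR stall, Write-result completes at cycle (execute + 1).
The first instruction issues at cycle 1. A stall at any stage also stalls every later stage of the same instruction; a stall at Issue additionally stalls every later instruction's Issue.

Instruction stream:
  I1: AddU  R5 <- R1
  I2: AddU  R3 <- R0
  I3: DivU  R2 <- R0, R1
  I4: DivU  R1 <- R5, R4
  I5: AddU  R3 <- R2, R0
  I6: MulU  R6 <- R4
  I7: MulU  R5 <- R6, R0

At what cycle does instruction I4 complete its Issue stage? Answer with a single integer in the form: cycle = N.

  I1 | 1 | 2 | 4 | 5
  I2 | 6 | 7 | 9 | 10   struct: AddU busy until I1 writes@5
  I3 | 7 | 8 | 15 | 16
  I4 | 17 | 18 | 25 | 26   struct: DivU busy until I3 writes@16
  I5 | 18 | 19 | 21 | 22
  I6 | 19 | 20 | 23 | 24
  I7 | 25 | 26 | 29 | 30   struct: MulU busy until I6 writes@24

cycle = 17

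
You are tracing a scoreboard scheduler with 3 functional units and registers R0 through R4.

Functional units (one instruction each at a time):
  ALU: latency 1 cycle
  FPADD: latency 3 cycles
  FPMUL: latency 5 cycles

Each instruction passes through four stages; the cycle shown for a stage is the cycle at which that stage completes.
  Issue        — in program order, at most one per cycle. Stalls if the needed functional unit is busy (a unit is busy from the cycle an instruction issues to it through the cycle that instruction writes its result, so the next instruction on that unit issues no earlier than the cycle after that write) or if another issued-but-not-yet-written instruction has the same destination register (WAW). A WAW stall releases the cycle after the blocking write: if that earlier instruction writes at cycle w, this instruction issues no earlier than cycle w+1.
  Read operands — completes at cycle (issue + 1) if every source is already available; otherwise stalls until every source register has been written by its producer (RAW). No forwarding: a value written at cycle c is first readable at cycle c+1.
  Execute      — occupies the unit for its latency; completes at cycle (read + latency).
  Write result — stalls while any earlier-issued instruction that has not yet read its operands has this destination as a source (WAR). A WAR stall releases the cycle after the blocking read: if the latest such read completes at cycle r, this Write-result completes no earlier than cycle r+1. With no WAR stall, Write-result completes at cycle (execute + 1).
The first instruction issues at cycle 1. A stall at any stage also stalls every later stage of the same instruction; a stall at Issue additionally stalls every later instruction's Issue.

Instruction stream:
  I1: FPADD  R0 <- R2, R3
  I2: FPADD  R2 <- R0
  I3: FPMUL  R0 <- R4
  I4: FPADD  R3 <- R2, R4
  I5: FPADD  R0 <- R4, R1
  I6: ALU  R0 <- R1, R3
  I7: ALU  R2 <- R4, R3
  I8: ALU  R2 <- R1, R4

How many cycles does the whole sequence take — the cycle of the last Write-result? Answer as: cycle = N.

[I1] 1/2/5/6
[I2] 7/8/11/12  (struct: FPADD busy until I1 writes@6)
[I3] 8/9/14/15
[I4] 13/14/17/18  (struct: FPADD busy until I2 writes@12)
[I5] 19/20/23/24  (struct: FPADD busy until I4 writes@18)
[I6] 25/26/27/28  (WAW R0: wait I5 write@24)
[I7] 29/30/31/32  (struct: ALU busy until I6 writes@28)
[I8] 33/34/35/36  (struct: ALU busy until I7 writes@32)

cycle = 36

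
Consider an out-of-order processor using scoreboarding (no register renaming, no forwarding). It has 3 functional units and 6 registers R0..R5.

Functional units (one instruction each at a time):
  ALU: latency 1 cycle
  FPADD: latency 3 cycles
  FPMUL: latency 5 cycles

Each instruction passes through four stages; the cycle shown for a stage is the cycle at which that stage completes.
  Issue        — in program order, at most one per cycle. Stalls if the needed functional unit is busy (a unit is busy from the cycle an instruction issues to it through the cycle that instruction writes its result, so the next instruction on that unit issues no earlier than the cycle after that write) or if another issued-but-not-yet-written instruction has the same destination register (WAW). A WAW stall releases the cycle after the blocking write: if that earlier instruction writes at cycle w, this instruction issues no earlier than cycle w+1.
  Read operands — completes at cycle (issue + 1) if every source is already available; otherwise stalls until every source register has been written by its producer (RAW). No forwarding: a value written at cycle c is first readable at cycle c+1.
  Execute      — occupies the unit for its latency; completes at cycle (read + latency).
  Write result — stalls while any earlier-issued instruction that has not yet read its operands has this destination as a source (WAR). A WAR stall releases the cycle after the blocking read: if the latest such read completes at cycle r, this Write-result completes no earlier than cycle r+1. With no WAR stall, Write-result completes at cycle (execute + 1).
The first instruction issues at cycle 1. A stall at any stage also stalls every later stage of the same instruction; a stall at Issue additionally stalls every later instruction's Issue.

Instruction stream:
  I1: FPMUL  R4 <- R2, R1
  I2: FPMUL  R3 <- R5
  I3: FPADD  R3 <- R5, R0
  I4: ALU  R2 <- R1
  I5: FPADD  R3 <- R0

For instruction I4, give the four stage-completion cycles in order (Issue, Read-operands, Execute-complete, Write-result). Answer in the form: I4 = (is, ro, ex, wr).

cycle 1: I1 issues→FPMUL
cycle 2: I1 reads
cycle 7: I1 exec-done
cycle 8: I1 writes R4
cycle 9: I2 issues→FPMUL
cycle 10: I2 reads
cycle 15: I2 exec-done
cycle 16: I2 writes R3
cycle 17: I3 issues→FPADD
cycle 18: I3 reads, I4 issues→ALU
cycle 19: I4 reads
cycle 20: I4 exec-done
cycle 21: I3 exec-done, I4 writes R2
cycle 22: I3 writes R3
cycle 23: I5 issues→FPADD
cycle 24: I5 reads
cycle 27: I5 exec-done
cycle 28: I5 writes R3

I4 = (18, 19, 20, 21)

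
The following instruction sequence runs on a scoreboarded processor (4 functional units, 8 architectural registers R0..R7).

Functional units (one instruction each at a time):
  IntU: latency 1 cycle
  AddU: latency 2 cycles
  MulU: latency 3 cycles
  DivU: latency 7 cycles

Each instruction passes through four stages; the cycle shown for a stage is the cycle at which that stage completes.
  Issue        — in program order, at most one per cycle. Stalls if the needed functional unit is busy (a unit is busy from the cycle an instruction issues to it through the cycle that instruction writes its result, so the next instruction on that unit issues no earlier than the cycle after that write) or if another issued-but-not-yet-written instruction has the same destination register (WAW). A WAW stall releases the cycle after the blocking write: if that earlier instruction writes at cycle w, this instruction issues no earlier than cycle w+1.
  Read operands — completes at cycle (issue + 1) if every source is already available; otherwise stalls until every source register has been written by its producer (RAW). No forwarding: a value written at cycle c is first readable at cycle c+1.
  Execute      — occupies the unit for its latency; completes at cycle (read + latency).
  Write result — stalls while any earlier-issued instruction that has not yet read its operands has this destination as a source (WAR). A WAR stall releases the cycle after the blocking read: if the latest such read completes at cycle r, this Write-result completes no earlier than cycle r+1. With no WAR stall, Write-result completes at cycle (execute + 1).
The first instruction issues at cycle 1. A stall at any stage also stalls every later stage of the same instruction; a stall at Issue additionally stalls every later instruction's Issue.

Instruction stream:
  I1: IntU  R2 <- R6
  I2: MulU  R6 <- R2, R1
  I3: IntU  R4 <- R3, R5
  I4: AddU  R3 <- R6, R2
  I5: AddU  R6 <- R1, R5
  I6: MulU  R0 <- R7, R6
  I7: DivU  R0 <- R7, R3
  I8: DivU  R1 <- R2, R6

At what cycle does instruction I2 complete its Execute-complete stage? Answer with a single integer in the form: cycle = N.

t=1  I1 dispatched to IntU
t=2  I1 operands ready, I2 dispatched to MulU
t=3  I1 complete
t=4  R2←I1
t=5  I2 operands ready, I3 dispatched to IntU
t=6  I3 operands ready, I4 dispatched to AddU
t=7  I3 complete
t=8  I2 complete, R4←I3
t=9  R6←I2
t=10  I4 operands ready
t=12  I4 complete
t=13  R3←I4
t=14  I5 dispatched to AddU
t=15  I5 operands ready, I6 dispatched to MulU
t=17  I5 complete
t=18  R6←I5
t=19  I6 operands ready
t=22  I6 complete
t=23  R0←I6
t=24  I7 dispatched to DivU
t=25  I7 operands ready
t=32  I7 complete
t=33  R0←I7
t=34  I8 dispatched to DivU
t=35  I8 operands ready
t=42  I8 complete
t=43  R1←I8

cycle = 8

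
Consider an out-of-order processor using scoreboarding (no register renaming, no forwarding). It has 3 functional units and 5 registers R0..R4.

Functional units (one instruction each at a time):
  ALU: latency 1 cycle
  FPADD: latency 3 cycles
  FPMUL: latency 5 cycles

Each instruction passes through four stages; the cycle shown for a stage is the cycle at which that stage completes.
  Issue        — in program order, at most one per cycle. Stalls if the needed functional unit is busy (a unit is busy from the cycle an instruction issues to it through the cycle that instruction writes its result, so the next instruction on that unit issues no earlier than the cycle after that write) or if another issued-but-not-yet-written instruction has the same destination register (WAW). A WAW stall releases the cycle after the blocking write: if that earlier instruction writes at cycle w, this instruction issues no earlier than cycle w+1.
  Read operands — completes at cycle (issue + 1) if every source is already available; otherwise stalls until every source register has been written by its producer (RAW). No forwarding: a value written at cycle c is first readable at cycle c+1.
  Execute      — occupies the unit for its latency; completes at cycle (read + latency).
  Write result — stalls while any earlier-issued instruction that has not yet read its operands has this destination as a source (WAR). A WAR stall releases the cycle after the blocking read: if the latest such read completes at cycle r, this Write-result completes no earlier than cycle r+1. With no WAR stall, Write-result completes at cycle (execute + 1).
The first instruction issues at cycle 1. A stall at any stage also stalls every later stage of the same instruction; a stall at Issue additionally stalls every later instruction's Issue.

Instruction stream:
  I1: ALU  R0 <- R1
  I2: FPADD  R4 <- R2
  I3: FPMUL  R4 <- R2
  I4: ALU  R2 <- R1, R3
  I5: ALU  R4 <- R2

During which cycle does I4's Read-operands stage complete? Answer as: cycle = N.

cycle = 10

I1  is:1  ro:2  ex:3  wr:4
I2  is:2  ro:3  ex:6  wr:7
I3  is:8  ro:9  ex:14  wr:15  — WAW R4: wait I2 write@7
I4  is:9  ro:10  ex:11  wr:12
I5  is:16  ro:17  ex:18  wr:19  — WAW R4: wait I3 write@15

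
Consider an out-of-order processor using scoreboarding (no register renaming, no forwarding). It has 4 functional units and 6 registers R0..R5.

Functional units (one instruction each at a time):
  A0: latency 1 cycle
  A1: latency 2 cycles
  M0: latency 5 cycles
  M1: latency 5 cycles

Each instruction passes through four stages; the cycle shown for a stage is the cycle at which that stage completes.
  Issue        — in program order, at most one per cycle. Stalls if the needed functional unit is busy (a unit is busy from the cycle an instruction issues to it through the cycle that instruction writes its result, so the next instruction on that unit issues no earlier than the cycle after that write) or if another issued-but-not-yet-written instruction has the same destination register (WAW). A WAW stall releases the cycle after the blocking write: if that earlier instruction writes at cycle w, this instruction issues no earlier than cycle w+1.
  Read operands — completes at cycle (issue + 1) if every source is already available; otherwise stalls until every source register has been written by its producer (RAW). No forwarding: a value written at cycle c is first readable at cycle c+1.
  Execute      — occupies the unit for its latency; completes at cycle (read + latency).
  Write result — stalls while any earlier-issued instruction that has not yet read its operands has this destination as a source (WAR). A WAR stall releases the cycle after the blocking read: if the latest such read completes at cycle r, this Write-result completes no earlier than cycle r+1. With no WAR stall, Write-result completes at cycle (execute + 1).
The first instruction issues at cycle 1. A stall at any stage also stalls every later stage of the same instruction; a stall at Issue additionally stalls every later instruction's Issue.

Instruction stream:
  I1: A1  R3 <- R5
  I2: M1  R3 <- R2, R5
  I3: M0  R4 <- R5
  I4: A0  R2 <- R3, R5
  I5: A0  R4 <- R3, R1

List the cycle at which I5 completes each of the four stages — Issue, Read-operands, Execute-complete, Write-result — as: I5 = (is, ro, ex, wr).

I5 = (17, 18, 19, 20)

[1] I1→A1
[2] I1 RO
[4] I1 EX
[5] I1 WR R3
[6] I2→M1
[7] I2 RO · I3→M0
[8] I3 RO · I4→A0
[12] I2 EX
[13] I2 WR R3 · I3 EX
[14] I3 WR R4 · I4 RO
[15] I4 EX
[16] I4 WR R2
[17] I5→A0
[18] I5 RO
[19] I5 EX
[20] I5 WR R4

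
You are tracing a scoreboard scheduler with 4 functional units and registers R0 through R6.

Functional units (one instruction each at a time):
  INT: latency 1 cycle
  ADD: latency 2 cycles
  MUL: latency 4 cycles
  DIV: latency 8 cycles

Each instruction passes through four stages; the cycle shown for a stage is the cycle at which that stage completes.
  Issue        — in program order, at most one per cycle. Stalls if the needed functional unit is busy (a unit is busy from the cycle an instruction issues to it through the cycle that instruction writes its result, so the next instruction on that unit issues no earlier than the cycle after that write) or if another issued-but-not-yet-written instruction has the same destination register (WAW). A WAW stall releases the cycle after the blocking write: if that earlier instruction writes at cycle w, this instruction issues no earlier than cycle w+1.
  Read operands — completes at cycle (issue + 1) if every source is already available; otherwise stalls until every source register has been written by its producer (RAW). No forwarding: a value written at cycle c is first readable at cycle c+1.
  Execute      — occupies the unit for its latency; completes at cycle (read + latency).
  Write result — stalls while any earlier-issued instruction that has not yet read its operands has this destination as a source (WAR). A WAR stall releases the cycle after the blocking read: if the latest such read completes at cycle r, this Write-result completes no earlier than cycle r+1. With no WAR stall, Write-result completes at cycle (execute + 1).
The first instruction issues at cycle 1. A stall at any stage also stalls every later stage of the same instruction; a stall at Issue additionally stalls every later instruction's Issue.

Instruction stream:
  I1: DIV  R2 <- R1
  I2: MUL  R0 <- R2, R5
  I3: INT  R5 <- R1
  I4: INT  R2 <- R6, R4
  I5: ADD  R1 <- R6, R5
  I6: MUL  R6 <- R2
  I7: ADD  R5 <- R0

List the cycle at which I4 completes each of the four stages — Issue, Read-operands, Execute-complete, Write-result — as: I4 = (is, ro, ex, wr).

I4 = (14, 15, 16, 17)

c1: I1 issues→DIV
c2: I1 reads, I2 issues→MUL
c3: I3 issues→INT
c4: I3 reads
c5: I3 exec-done
c10: I1 exec-done
c11: I1 writes R2
c12: I2 reads
c13: I3 writes R5
c14: I4 issues→INT
c15: I4 reads, I5 issues→ADD
c16: I2 exec-done, I4 exec-done, I5 reads
c17: I2 writes R0, I4 writes R2
c18: I5 exec-done, I6 issues→MUL
c19: I5 writes R1, I6 reads
c20: I7 issues→ADD
c21: I7 reads
c23: I6 exec-done, I7 exec-done
c24: I6 writes R6, I7 writes R5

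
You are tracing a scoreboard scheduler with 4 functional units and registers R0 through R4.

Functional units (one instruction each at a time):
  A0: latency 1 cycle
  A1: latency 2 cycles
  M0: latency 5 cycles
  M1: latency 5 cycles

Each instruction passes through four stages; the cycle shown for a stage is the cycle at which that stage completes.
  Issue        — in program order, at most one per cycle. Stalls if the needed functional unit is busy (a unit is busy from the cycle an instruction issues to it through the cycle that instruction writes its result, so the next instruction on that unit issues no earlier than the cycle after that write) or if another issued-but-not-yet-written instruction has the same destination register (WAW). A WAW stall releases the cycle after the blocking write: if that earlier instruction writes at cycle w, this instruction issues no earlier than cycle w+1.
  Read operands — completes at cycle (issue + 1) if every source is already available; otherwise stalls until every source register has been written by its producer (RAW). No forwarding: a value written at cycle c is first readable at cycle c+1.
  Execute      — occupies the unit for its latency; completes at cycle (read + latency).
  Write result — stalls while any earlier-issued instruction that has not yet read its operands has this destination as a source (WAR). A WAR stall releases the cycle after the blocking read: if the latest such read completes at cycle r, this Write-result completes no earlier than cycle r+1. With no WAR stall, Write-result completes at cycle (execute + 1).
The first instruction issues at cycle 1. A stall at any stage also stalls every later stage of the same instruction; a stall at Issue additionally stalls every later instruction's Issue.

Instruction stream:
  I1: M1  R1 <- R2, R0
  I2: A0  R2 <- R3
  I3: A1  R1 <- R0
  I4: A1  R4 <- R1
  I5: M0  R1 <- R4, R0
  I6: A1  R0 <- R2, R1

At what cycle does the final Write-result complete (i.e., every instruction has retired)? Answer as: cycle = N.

cycle = 29

[1] issue I1 (M1)
[2] I1 read-ops | issue I2 (A0)
[3] I2 read-ops
[4] I2 finished on A0
[5] I2→R2
[7] I1 finished on M1
[8] I1→R1
[9] issue I3 (A1)
[10] I3 read-ops
[12] I3 finished on A1
[13] I3→R1
[14] issue I4 (A1)
[15] I4 read-ops | issue I5 (M0)
[17] I4 finished on A1
[18] I4→R4
[19] I5 read-ops | issue I6 (A1)
[24] I5 finished on M0
[25] I5→R1
[26] I6 read-ops
[28] I6 finished on A1
[29] I6→R0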